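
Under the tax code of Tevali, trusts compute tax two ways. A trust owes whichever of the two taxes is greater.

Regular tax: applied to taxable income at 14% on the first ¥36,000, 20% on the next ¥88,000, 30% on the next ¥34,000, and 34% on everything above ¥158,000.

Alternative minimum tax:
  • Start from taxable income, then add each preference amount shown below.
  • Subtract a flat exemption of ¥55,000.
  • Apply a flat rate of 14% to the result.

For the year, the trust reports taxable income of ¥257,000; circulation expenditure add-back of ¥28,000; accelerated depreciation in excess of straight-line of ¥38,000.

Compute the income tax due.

¥66,500

Regular tax:
  ¥36,000 × 14% = ¥5,040
  ¥88,000 × 20% = ¥17,600
  ¥34,000 × 30% = ¥10,200
  ¥99,000 × 34% = ¥33,660
  → ¥66,500

Alternative minimum tax:
  Adjusted income: ¥257,000 + ¥28,000 + ¥38,000 = ¥323,000
  Less exemption ¥55,000 → base ¥268,000
  ¥268,000 × 14% = ¥37,520

¥66,500 > ¥37,520, so the regular tax governs.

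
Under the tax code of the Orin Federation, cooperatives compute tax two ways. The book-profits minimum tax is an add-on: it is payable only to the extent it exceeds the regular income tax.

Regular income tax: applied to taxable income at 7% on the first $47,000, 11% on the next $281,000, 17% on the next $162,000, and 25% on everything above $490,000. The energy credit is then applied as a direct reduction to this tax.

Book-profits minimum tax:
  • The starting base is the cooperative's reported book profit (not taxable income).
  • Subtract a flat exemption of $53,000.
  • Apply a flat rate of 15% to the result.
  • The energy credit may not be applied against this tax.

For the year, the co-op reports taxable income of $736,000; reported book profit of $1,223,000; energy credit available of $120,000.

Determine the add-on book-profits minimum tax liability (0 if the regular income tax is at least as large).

Book-profits minimum tax:
  Base (reported book profit): $1,223,000
  Less exemption $53,000 → base $1,170,000
  $1,170,000 × 15% = $175,500

Regular income tax:
  $47,000 × 7% = $3,290
  $281,000 × 11% = $30,910
  $162,000 × 17% = $27,540
  $246,000 × 25% = $61,500
  → $123,240
  Less energy credit $120,000 → $3,240

Excess of book-profits minimum tax over regular income tax: $175,500 − $3,240 = $172,260.

$172,260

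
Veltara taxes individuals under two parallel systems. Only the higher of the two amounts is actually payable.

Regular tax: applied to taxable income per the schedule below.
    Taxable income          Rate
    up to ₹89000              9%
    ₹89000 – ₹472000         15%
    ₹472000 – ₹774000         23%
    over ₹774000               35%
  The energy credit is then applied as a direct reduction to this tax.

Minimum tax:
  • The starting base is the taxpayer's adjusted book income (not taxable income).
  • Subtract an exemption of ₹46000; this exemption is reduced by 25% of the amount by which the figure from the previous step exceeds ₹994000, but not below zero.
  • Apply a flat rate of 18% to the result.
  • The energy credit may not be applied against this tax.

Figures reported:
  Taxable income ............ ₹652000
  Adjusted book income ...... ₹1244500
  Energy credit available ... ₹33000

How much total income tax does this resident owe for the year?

₹224010

Regular tax:
  ₹89000 × 9% = ₹8010
  ₹383000 × 15% = ₹57450
  ₹180000 × 23% = ₹41400
  → ₹106860
  Less energy credit ₹33000 → ₹73860

Minimum tax:
  Base (adjusted book income): ₹1244500
  Exemption: 25% × (₹1244500 − ₹994000) = ₹62625 ≥ ₹46000, so the exemption is fully phased out
  Base: ₹1244500 − ₹0 = ₹1244500
  ₹1244500 × 18% = ₹224010

₹224010 > ₹73860, so the minimum tax is the binding amount.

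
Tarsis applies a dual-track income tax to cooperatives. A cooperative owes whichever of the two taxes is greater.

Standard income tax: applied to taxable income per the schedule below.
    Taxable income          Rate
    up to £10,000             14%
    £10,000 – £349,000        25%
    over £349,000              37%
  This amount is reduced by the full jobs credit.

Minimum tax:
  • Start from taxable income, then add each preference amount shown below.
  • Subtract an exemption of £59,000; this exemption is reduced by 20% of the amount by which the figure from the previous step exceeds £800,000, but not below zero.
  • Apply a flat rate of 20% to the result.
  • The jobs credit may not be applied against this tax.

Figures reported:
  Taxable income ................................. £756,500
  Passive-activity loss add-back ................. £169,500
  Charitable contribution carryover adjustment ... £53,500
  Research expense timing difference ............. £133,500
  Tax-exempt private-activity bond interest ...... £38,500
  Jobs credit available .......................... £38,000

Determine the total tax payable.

Minimum tax:
  Adjusted income: £756,500 + £169,500 + £53,500 + £133,500 + £38,500 = £1,151,500
  Exemption: 20% × (£1,151,500 − £800,000) = £70,300 ≥ £59,000, so the exemption is fully phased out
  Base: £1,151,500 − £0 = £1,151,500
  £1,151,500 × 20% = £230,300

Standard income tax:
  £10,000 × 14% = £1,400
  £339,000 × 25% = £84,750
  £407,500 × 37% = £150,775
  → £236,925
  Less jobs credit £38,000 → £198,925

£230,300 > £198,925, so the minimum tax is the binding amount.

£230,300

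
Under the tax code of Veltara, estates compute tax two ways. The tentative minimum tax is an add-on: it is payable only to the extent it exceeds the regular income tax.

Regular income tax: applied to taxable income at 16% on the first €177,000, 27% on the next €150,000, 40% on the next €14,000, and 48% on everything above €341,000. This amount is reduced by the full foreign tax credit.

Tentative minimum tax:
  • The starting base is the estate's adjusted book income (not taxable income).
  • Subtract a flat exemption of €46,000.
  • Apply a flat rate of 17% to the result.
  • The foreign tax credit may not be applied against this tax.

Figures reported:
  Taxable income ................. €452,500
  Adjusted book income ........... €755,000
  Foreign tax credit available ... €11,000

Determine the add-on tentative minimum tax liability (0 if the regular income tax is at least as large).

Tentative minimum tax:
  Base (adjusted book income): €755,000
  Less exemption €46,000 → base €709,000
  €709,000 × 17% = €120,530

Regular income tax:
  €177,000 × 16% = €28,320
  €150,000 × 27% = €40,500
  €14,000 × 40% = €5,600
  €111,500 × 48% = €53,520
  → €127,940
  Less foreign tax credit €11,000 → €116,940

Excess of tentative minimum tax over regular income tax: €120,530 − €116,940 = €3,590.

€3,590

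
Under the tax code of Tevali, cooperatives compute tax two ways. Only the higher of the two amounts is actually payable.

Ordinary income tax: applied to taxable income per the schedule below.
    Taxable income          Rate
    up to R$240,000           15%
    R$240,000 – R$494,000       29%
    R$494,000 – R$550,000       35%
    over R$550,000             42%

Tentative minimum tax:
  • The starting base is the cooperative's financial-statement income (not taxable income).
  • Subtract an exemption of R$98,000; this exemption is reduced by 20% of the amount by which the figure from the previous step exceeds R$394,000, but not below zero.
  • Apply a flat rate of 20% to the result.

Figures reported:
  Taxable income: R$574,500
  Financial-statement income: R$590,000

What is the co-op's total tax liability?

R$139,550

Ordinary income tax:
  R$240,000 × 15% = R$36,000
  R$254,000 × 29% = R$73,660
  R$56,000 × 35% = R$19,600
  R$24,500 × 42% = R$10,290
  → R$139,550

Tentative minimum tax:
  Base (financial-statement income): R$590,000
  Exemption: R$98,000 − 20% × (R$590,000 − R$394,000) = R$98,000 − R$39,200 = R$58,800
  Base: R$590,000 − R$58,800 = R$531,200
  R$531,200 × 20% = R$106,240

R$139,550 > R$106,240, so the ordinary income tax governs.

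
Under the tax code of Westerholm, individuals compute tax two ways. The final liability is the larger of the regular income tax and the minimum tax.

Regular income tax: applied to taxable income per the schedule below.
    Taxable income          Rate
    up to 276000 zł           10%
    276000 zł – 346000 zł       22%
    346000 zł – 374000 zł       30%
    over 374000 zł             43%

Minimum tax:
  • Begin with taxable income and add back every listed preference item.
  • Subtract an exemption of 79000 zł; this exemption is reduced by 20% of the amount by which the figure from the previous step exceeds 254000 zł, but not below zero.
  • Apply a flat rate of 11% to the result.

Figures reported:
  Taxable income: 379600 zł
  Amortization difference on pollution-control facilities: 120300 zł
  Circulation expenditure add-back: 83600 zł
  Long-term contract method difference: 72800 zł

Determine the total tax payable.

72193 zł

Minimum tax:
  Adjusted income: 379600 zł + 120300 zł + 83600 zł + 72800 zł = 656300 zł
  Exemption: 20% × (656300 zł − 254000 zł) = 80460 zł ≥ 79000 zł, so the exemption is fully phased out
  Base: 656300 zł − 0 zł = 656300 zł
  656300 zł × 11% = 72193 zł

Regular income tax:
  276000 zł × 10% = 27600 zł
  70000 zł × 22% = 15400 zł
  28000 zł × 30% = 8400 zł
  5600 zł × 43% = 2408 zł
  → 53808 zł

72193 zł > 53808 zł, so the minimum tax is the binding amount.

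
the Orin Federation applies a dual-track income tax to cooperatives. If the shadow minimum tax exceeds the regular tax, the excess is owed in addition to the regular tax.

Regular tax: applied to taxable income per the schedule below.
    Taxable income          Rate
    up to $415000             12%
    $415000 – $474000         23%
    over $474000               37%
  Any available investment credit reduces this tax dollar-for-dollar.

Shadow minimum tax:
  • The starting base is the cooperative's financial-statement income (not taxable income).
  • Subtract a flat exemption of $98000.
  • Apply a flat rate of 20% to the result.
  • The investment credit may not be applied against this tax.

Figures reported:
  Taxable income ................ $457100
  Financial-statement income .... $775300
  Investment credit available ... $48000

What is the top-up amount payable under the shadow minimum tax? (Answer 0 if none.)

$123977

Shadow minimum tax:
  Base (financial-statement income): $775300
  Less exemption $98000 → base $677300
  $677300 × 20% = $135460

Regular tax:
  $415000 × 12% = $49800
  $42100 × 23% = $9683
  → $59483
  Less investment credit $48000 → $11483

Excess of shadow minimum tax over regular tax: $135460 − $11483 = $123977.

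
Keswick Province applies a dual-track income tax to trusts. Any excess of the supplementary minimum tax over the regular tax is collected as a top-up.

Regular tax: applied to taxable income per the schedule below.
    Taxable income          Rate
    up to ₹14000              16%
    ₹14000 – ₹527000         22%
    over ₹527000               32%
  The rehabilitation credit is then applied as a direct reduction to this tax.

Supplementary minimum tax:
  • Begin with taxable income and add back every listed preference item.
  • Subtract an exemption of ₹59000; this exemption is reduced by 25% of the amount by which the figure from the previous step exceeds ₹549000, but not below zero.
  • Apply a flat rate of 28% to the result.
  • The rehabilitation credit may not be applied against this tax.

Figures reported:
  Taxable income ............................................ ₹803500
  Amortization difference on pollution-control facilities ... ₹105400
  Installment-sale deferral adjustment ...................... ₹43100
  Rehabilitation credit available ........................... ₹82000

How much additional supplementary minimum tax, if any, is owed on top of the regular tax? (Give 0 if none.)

Regular tax:
  ₹14000 × 16% = ₹2240
  ₹513000 × 22% = ₹112860
  ₹276500 × 32% = ₹88480
  → ₹203580
  Less rehabilitation credit ₹82000 → ₹121580

Supplementary minimum tax:
  Adjusted income: ₹803500 + ₹105400 + ₹43100 = ₹952000
  Exemption: 25% × (₹952000 − ₹549000) = ₹100750 ≥ ₹59000, so the exemption is fully phased out
  Base: ₹952000 − ₹0 = ₹952000
  ₹952000 × 28% = ₹266560

Excess of supplementary minimum tax over regular tax: ₹266560 − ₹121580 = ₹144980.

₹144980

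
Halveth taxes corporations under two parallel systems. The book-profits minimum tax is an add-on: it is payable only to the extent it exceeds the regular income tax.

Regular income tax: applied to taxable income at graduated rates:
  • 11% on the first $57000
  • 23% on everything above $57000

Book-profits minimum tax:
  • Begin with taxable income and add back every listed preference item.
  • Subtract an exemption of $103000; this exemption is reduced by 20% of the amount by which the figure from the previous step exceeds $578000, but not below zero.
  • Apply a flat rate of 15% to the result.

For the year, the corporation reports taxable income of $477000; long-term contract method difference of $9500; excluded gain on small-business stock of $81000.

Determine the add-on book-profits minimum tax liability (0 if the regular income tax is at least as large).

Book-profits minimum tax:
  Adjusted income: $477000 + $9500 + $81000 = $567500
  Exemption: $567500 ≤ $578000, so full $103000 applies
  Base: $567500 − $103000 = $464500
  $464500 × 15% = $69675

Regular income tax:
  $57000 × 11% = $6270
  $420000 × 23% = $96600
  → $102870

$69675 ≤ $102870, so no add-on is due.

$0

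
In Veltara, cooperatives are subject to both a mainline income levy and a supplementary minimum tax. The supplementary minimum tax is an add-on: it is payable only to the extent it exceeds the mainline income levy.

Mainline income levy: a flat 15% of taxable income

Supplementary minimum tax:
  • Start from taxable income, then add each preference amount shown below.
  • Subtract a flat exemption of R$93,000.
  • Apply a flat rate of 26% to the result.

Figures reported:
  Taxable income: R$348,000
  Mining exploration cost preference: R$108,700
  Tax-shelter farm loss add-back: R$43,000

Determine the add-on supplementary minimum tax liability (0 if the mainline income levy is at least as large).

Supplementary minimum tax:
  Adjusted income: R$348,000 + R$108,700 + R$43,000 = R$499,700
  Less exemption R$93,000 → base R$406,700
  R$406,700 × 26% = R$105,742

Mainline income levy:
  R$348,000 × 15% = R$52,200

Excess of supplementary minimum tax over mainline income levy: R$105,742 − R$52,200 = R$53,542.

R$53,542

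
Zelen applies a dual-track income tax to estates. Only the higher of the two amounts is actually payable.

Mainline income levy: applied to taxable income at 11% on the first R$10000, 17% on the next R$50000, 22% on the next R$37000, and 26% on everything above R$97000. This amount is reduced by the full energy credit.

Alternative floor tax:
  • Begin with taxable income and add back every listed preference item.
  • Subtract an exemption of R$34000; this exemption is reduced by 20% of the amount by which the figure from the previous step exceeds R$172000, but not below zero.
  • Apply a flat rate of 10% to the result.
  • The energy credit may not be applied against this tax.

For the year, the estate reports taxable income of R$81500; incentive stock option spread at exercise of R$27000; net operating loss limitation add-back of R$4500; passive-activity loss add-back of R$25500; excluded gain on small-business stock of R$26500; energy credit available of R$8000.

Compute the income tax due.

Alternative floor tax:
  Adjusted income: R$81500 + R$27000 + R$4500 + R$25500 + R$26500 = R$165000
  Exemption: R$165000 ≤ R$172000, so full R$34000 applies
  Base: R$165000 − R$34000 = R$131000
  R$131000 × 10% = R$13100

Mainline income levy:
  R$10000 × 11% = R$1100
  R$50000 × 17% = R$8500
  R$21500 × 22% = R$4730
  → R$14330
  Less energy credit R$8000 → R$6330

R$13100 > R$6330, so the alternative floor tax is the binding amount.

R$13100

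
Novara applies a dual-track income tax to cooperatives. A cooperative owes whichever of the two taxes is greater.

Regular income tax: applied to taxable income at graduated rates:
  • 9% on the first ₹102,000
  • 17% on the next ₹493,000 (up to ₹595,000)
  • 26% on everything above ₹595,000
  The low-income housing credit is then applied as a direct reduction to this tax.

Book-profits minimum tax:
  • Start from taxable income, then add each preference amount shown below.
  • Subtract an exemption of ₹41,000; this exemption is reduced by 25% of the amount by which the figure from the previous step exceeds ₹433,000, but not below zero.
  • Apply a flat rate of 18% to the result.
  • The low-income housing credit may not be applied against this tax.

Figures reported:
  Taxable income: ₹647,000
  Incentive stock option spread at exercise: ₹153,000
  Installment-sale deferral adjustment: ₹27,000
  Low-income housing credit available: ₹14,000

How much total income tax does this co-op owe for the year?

Book-profits minimum tax:
  Adjusted income: ₹647,000 + ₹153,000 + ₹27,000 = ₹827,000
  Exemption: 25% × (₹827,000 − ₹433,000) = ₹98,500 ≥ ₹41,000, so the exemption is fully phased out
  Base: ₹827,000 − ₹0 = ₹827,000
  ₹827,000 × 18% = ₹148,860

Regular income tax:
  ₹102,000 × 9% = ₹9,180
  ₹493,000 × 17% = ₹83,810
  ₹52,000 × 26% = ₹13,520
  → ₹106,510
  Less low-income housing credit ₹14,000 → ₹92,510

₹148,860 > ₹92,510, so the book-profits minimum tax is the binding amount.

₹148,860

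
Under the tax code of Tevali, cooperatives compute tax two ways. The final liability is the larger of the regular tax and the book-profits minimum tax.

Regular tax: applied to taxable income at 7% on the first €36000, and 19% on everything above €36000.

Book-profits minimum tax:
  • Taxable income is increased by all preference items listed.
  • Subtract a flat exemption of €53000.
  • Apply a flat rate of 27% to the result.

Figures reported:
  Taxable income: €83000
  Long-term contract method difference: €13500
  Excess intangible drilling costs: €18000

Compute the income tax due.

€16605

Regular tax:
  €36000 × 7% = €2520
  €47000 × 19% = €8930
  → €11450

Book-profits minimum tax:
  Adjusted income: €83000 + €13500 + €18000 = €114500
  Less exemption €53000 → base €61500
  €61500 × 27% = €16605

€16605 > €11450, so the book-profits minimum tax is the binding amount.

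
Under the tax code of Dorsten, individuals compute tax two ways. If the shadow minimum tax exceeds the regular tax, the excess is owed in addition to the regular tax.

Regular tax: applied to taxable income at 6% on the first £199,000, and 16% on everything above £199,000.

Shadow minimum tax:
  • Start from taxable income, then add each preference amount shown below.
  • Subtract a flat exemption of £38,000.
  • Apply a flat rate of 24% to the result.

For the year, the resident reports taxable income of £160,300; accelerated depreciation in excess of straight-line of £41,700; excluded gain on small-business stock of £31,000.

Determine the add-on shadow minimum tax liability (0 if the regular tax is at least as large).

Shadow minimum tax:
  Adjusted income: £160,300 + £41,700 + £31,000 = £233,000
  Less exemption £38,000 → base £195,000
  £195,000 × 24% = £46,800

Regular tax:
  £160,300 × 6% = £9,618

Excess of shadow minimum tax over regular tax: £46,800 − £9,618 = £37,182.

£37,182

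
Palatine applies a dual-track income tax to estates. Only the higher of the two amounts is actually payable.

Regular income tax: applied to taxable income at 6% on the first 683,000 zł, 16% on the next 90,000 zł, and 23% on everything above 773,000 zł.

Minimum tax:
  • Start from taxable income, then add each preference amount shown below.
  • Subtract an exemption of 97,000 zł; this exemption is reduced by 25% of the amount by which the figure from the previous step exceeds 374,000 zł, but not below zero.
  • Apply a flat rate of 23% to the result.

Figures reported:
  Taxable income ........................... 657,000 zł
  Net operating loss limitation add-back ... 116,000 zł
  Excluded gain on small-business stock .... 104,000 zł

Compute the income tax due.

201,710 zł

Minimum tax:
  Adjusted income: 657,000 zł + 116,000 zł + 104,000 zł = 877,000 zł
  Exemption: 25% × (877,000 zł − 374,000 zł) = 125,750 zł ≥ 97,000 zł, so the exemption is fully phased out
  Base: 877,000 zł − 0 zł = 877,000 zł
  877,000 zł × 23% = 201,710 zł

Regular income tax:
  657,000 zł × 6% = 39,420 zł

201,710 zł > 39,420 zł, so the minimum tax is the binding amount.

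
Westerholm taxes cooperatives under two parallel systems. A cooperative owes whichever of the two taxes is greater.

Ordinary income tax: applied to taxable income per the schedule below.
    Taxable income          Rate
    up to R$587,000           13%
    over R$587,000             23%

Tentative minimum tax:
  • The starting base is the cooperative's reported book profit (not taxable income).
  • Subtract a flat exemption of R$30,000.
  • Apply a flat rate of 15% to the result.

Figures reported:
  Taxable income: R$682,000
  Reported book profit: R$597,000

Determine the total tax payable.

Ordinary income tax:
  R$587,000 × 13% = R$76,310
  R$95,000 × 23% = R$21,850
  → R$98,160

Tentative minimum tax:
  Base (reported book profit): R$597,000
  Less exemption R$30,000 → base R$567,000
  R$567,000 × 15% = R$85,050

R$98,160 > R$85,050, so the ordinary income tax governs.

R$98,160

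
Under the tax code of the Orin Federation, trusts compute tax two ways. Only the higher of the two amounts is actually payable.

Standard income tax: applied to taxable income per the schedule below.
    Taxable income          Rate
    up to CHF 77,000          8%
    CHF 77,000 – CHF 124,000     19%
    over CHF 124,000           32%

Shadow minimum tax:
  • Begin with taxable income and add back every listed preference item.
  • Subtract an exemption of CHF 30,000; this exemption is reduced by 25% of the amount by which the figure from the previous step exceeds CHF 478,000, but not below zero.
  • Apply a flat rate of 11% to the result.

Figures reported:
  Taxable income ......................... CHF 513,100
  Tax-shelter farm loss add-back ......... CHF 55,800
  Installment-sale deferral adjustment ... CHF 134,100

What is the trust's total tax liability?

Shadow minimum tax:
  Adjusted income: CHF 513,100 + CHF 55,800 + CHF 134,100 = CHF 703,000
  Exemption: 25% × (CHF 703,000 − CHF 478,000) = CHF 56,250 ≥ CHF 30,000, so the exemption is fully phased out
  Base: CHF 703,000 − CHF 0 = CHF 703,000
  CHF 703,000 × 11% = CHF 77,330

Standard income tax:
  CHF 77,000 × 8% = CHF 6,160
  CHF 47,000 × 19% = CHF 8,930
  CHF 389,100 × 32% = CHF 124,512
  → CHF 139,602

CHF 139,602 > CHF 77,330, so the standard income tax governs.

CHF 139,602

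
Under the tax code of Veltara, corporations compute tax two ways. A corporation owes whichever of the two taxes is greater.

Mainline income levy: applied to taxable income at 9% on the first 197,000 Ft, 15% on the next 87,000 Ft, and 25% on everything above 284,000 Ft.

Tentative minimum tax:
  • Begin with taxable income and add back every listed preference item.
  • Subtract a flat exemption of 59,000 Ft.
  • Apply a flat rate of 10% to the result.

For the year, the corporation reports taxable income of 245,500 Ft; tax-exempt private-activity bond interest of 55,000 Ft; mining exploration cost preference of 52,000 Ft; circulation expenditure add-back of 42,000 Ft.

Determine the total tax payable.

Mainline income levy:
  197,000 Ft × 9% = 17,730 Ft
  48,500 Ft × 15% = 7,275 Ft
  → 25,005 Ft

Tentative minimum tax:
  Adjusted income: 245,500 Ft + 55,000 Ft + 52,000 Ft + 42,000 Ft = 394,500 Ft
  Less exemption 59,000 Ft → base 335,500 Ft
  335,500 Ft × 10% = 33,550 Ft

33,550 Ft > 25,005 Ft, so the tentative minimum tax is the binding amount.

33,550 Ft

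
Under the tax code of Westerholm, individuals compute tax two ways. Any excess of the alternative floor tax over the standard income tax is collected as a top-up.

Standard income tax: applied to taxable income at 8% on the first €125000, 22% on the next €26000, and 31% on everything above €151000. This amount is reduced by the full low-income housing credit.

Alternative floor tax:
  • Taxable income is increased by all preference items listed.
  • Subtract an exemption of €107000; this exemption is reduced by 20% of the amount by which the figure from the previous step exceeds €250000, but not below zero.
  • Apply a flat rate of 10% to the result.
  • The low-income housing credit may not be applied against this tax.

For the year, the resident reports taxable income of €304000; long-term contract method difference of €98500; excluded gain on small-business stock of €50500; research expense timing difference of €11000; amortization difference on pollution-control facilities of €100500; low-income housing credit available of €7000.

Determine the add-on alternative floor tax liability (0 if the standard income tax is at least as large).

€0

Alternative floor tax:
  Adjusted income: €304000 + €98500 + €50500 + €11000 + €100500 = €564500
  Exemption: €107000 − 20% × (€564500 − €250000) = €107000 − €62900 = €44100
  Base: €564500 − €44100 = €520400
  €520400 × 10% = €52040

Standard income tax:
  €125000 × 8% = €10000
  €26000 × 22% = €5720
  €153000 × 31% = €47430
  → €63150
  Less low-income housing credit €7000 → €56150

€52040 ≤ €56150, so no add-on is due.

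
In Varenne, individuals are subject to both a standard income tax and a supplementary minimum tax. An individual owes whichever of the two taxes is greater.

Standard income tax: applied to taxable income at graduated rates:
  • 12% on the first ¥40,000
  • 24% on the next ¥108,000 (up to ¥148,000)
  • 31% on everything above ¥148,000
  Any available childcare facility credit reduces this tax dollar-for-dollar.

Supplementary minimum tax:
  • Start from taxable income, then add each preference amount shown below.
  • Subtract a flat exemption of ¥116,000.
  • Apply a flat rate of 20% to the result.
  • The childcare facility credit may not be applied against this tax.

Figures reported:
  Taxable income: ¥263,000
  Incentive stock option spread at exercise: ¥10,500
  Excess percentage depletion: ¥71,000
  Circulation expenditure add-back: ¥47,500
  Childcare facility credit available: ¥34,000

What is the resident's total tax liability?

¥55,200

Standard income tax:
  ¥40,000 × 12% = ¥4,800
  ¥108,000 × 24% = ¥25,920
  ¥115,000 × 31% = ¥35,650
  → ¥66,370
  Less childcare facility credit ¥34,000 → ¥32,370

Supplementary minimum tax:
  Adjusted income: ¥263,000 + ¥10,500 + ¥71,000 + ¥47,500 = ¥392,000
  Less exemption ¥116,000 → base ¥276,000
  ¥276,000 × 20% = ¥55,200

¥55,200 > ¥32,370, so the supplementary minimum tax is the binding amount.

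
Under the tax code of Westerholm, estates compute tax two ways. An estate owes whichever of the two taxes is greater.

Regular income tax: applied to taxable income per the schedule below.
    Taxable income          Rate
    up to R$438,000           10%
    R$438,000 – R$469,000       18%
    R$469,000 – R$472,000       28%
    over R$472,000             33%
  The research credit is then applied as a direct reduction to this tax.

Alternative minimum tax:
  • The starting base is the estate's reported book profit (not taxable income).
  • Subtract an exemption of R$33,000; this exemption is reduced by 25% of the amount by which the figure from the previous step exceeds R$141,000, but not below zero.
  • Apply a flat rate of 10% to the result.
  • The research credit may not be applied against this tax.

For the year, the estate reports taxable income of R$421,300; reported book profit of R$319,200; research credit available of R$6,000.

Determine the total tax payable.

R$36,130

Alternative minimum tax:
  Base (reported book profit): R$319,200
  Exemption: 25% × (R$319,200 − R$141,000) = R$44,550 ≥ R$33,000, so the exemption is fully phased out
  Base: R$319,200 − R$0 = R$319,200
  R$319,200 × 10% = R$31,920

Regular income tax:
  R$421,300 × 10% = R$42,130
  Less research credit R$6,000 → R$36,130

R$36,130 > R$31,920, so the regular income tax governs.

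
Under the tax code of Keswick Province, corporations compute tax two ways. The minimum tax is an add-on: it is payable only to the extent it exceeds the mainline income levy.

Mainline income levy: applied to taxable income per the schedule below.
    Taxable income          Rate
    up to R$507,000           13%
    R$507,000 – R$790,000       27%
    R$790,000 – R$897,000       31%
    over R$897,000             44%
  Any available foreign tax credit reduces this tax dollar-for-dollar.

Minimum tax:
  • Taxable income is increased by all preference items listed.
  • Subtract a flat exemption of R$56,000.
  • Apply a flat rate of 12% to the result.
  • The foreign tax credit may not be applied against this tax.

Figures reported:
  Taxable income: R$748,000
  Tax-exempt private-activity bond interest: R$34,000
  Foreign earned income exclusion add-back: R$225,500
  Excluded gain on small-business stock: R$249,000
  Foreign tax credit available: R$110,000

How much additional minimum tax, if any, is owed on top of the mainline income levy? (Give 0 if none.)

R$123,080

Mainline income levy:
  R$507,000 × 13% = R$65,910
  R$241,000 × 27% = R$65,070
  → R$130,980
  Less foreign tax credit R$110,000 → R$20,980

Minimum tax:
  Adjusted income: R$748,000 + R$34,000 + R$225,500 + R$249,000 = R$1,256,500
  Less exemption R$56,000 → base R$1,200,500
  R$1,200,500 × 12% = R$144,060

Excess of minimum tax over mainline income levy: R$144,060 − R$20,980 = R$123,080.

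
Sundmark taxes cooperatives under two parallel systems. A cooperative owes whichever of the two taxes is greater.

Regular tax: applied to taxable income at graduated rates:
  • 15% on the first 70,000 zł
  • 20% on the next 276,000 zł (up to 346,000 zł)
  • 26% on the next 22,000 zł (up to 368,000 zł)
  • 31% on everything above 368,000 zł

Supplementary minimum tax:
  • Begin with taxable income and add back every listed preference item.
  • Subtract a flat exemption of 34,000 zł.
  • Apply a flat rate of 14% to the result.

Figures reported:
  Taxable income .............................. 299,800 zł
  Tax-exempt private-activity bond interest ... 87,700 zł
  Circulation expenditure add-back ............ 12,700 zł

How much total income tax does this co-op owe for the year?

Supplementary minimum tax:
  Adjusted income: 299,800 zł + 87,700 zł + 12,700 zł = 400,200 zł
  Less exemption 34,000 zł → base 366,200 zł
  366,200 zł × 14% = 51,268 zł

Regular tax:
  70,000 zł × 15% = 10,500 zł
  229,800 zł × 20% = 45,960 zł
  → 56,460 zł

56,460 zł > 51,268 zł, so the regular tax governs.

56,460 zł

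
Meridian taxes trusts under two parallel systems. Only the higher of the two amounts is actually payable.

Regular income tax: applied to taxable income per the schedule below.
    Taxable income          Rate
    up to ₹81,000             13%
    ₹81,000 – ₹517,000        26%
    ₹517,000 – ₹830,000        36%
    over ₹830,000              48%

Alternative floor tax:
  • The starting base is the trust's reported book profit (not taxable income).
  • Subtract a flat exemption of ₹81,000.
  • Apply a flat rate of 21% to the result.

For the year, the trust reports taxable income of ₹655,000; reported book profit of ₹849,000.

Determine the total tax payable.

₹173,570

Alternative floor tax:
  Base (reported book profit): ₹849,000
  Less exemption ₹81,000 → base ₹768,000
  ₹768,000 × 21% = ₹161,280

Regular income tax:
  ₹81,000 × 13% = ₹10,530
  ₹436,000 × 26% = ₹113,360
  ₹138,000 × 36% = ₹49,680
  → ₹173,570

₹173,570 > ₹161,280, so the regular income tax governs.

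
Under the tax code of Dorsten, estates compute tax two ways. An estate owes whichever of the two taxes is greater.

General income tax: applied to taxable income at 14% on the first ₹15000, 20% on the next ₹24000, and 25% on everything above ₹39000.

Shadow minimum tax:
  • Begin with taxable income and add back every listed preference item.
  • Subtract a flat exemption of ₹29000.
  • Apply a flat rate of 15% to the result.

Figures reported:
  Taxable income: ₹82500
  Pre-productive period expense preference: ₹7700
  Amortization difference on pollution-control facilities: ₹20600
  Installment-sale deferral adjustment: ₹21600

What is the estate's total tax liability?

₹17775

Shadow minimum tax:
  Adjusted income: ₹82500 + ₹7700 + ₹20600 + ₹21600 = ₹132400
  Less exemption ₹29000 → base ₹103400
  ₹103400 × 15% = ₹15510

General income tax:
  ₹15000 × 14% = ₹2100
  ₹24000 × 20% = ₹4800
  ₹43500 × 25% = ₹10875
  → ₹17775

₹17775 > ₹15510, so the general income tax governs.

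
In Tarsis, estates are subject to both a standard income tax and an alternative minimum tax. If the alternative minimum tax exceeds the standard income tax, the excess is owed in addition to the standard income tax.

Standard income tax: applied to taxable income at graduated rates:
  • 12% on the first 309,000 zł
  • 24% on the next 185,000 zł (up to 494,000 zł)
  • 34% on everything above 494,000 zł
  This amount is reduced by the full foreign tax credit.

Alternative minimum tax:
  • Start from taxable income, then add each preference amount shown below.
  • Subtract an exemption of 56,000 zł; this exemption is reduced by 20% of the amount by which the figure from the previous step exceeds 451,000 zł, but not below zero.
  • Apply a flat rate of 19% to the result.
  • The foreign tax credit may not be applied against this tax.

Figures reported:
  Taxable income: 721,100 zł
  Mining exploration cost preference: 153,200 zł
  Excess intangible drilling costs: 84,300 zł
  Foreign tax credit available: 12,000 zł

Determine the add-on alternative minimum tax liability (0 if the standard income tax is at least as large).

Alternative minimum tax:
  Adjusted income: 721,100 zł + 153,200 zł + 84,300 zł = 958,600 zł
  Exemption: 20% × (958,600 zł − 451,000 zł) = 101,520 zł ≥ 56,000 zł, so the exemption is fully phased out
  Base: 958,600 zł − 0 zł = 958,600 zł
  958,600 zł × 19% = 182,134 zł

Standard income tax:
  309,000 zł × 12% = 37,080 zł
  185,000 zł × 24% = 44,400 zł
  227,100 zł × 34% = 77,214 zł
  → 158,694 zł
  Less foreign tax credit 12,000 zł → 146,694 zł

Excess of alternative minimum tax over standard income tax: 182,134 zł − 146,694 zł = 35,440 zł.

35,440 zł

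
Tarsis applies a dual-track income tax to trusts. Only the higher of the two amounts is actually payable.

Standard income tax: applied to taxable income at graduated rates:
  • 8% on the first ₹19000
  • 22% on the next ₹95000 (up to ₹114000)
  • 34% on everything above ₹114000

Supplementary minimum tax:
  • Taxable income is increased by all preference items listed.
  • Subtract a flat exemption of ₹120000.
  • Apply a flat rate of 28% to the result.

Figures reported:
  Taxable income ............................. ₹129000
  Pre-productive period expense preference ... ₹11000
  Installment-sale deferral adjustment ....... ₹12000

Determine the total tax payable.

₹27520

Supplementary minimum tax:
  Adjusted income: ₹129000 + ₹11000 + ₹12000 = ₹152000
  Less exemption ₹120000 → base ₹32000
  ₹32000 × 28% = ₹8960

Standard income tax:
  ₹19000 × 8% = ₹1520
  ₹95000 × 22% = ₹20900
  ₹15000 × 34% = ₹5100
  → ₹27520

₹27520 > ₹8960, so the standard income tax governs.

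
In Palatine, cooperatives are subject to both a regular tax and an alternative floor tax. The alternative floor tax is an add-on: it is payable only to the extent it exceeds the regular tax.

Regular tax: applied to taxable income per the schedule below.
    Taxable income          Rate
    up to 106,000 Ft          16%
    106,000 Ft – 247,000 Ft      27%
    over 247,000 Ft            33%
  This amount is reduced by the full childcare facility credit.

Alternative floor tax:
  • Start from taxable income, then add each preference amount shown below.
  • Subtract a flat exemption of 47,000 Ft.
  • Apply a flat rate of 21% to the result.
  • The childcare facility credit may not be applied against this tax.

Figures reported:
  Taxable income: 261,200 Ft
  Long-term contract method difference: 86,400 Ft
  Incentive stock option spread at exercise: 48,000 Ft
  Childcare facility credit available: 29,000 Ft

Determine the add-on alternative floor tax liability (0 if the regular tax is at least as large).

42,490 Ft

Regular tax:
  106,000 Ft × 16% = 16,960 Ft
  141,000 Ft × 27% = 38,070 Ft
  14,200 Ft × 33% = 4,686 Ft
  → 59,716 Ft
  Less childcare facility credit 29,000 Ft → 30,716 Ft

Alternative floor tax:
  Adjusted income: 261,200 Ft + 86,400 Ft + 48,000 Ft = 395,600 Ft
  Less exemption 47,000 Ft → base 348,600 Ft
  348,600 Ft × 21% = 73,206 Ft

Excess of alternative floor tax over regular tax: 73,206 Ft − 30,716 Ft = 42,490 Ft.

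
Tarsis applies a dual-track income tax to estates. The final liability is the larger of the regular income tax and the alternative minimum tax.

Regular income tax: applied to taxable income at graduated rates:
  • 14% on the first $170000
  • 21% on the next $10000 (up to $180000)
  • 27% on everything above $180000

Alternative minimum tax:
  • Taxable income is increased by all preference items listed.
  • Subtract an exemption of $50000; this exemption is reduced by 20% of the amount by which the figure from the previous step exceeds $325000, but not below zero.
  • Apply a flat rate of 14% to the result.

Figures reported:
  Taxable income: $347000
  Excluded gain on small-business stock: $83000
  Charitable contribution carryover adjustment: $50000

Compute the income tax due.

$70990

Regular income tax:
  $170000 × 14% = $23800
  $10000 × 21% = $2100
  $167000 × 27% = $45090
  → $70990

Alternative minimum tax:
  Adjusted income: $347000 + $83000 + $50000 = $480000
  Exemption: $50000 − 20% × ($480000 − $325000) = $50000 − $31000 = $19000
  Base: $480000 − $19000 = $461000
  $461000 × 14% = $64540

$70990 > $64540, so the regular income tax governs.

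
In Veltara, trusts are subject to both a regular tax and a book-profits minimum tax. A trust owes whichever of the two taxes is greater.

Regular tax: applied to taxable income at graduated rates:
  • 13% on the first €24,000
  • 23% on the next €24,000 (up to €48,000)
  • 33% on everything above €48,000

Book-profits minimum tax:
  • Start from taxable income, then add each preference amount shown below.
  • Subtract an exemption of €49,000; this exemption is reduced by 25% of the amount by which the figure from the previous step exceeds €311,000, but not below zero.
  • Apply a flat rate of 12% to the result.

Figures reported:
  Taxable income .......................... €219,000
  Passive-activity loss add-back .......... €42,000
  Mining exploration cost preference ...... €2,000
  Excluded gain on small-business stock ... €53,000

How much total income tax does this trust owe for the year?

€65,070

Book-profits minimum tax:
  Adjusted income: €219,000 + €42,000 + €2,000 + €53,000 = €316,000
  Exemption: €49,000 − 25% × (€316,000 − €311,000) = €49,000 − €1,250 = €47,750
  Base: €316,000 − €47,750 = €268,250
  €268,250 × 12% = €32,190

Regular tax:
  €24,000 × 13% = €3,120
  €24,000 × 23% = €5,520
  €171,000 × 33% = €56,430
  → €65,070

€65,070 > €32,190, so the regular tax governs.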